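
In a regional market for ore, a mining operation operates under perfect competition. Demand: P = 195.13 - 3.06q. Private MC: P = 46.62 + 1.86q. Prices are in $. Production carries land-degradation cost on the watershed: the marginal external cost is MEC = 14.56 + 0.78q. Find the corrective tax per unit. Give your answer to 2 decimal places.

Social marginal cost = private MC + MEC = 61.18 + 2.64q.
Set SMC = demand: 61.18 + 2.64q = 195.13 - 3.06q → q* = 23.5000.
The Pigouvian tax equals MEC at q*: 14.56 + 0.78×23.5000 = 32.8900.

tax = $32.89 per unit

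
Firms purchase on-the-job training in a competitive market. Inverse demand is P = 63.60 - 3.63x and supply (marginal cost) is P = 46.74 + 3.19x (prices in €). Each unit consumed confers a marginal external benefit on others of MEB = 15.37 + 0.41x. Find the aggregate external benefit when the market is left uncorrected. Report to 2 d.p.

€39.25

Market equilibrium (private): 46.74 + 3.19x = 63.60 - 3.63x → x_m = 2.4721.
Total external benefit = ∫₀^{x_m} (15.37 + 0.41x) dx = 15.37×2.4721 + ½×0.41×2.4721² = 39.2490.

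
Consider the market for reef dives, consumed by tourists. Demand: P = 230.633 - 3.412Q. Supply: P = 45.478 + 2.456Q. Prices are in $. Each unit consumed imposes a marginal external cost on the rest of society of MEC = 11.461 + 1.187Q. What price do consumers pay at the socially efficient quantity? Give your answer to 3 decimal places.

P = $146.630

Social marginal benefit = demand − MEC = 219.172 - 4.599Q.
Set SMB = MC: 219.172 - 4.599Q = 45.478 + 2.456Q → Q* = 24.6200.
Consumer price on the demand curve at Q*: 230.633 − 3.412×24.6200 = 146.6296.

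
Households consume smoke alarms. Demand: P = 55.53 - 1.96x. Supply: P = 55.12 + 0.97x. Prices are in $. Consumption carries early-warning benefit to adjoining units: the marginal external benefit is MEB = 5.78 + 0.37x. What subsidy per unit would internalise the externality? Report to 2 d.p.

Social marginal benefit = demand + MEB = 61.31 - 1.59x.
Set SMB = MC: 61.31 - 1.59x = 55.12 + 0.97x → x* = 2.4180.
The Pigouvian subsidy equals MEB at x*: 5.78 + 0.37×2.4180 = 6.6747.

subsidy = $6.67 per unit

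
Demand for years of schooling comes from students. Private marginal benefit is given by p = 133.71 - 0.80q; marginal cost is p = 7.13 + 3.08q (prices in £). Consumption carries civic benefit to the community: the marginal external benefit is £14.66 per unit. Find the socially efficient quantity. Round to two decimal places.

Social marginal benefit = demand + MEB = 148.37 - 0.80q.
Set SMB = MC: 148.37 - 0.80q = 7.13 + 3.08q → q* = 36.4021.

q* = 36.40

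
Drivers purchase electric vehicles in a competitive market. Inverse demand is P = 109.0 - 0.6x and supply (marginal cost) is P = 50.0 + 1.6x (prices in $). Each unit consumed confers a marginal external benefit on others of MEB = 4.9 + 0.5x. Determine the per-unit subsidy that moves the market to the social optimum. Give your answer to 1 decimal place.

subsidy = $23.7 per unit

Social marginal benefit = demand + MEB = 113.9 - 0.1x.
Set SMB = MC: 113.9 - 0.1x = 50.0 + 1.6x → x* = 37.5882.
The Pigouvian subsidy equals MEB at x*: 4.9 + 0.5×37.5882 = 23.6941.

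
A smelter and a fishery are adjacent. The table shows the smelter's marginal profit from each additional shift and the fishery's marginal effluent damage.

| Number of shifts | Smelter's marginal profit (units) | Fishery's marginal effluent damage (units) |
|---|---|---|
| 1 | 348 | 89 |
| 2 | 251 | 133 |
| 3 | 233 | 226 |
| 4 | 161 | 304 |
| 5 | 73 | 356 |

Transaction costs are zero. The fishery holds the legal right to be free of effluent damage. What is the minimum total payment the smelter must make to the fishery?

Efficient level: marginal profit ≥ marginal effluent damage through level 3, so k* = 3.
With the fishery holding the right, the smelter must at least compensate total damage at k*: 89 + 133 + 226 = 448.

448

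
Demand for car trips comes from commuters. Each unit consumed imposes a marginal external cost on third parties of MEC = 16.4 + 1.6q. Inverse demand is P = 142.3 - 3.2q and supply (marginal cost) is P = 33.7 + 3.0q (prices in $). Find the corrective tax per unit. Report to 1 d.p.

Social marginal benefit = demand − MEC = 125.9 - 4.8q.
Set SMB = MC: 125.9 - 4.8q = 33.7 + 3.0q → q* = 11.8205.
The Pigouvian tax equals MEC at q*: 16.4 + 1.6×11.8205 = 35.3128.

tax = $35.3 per unit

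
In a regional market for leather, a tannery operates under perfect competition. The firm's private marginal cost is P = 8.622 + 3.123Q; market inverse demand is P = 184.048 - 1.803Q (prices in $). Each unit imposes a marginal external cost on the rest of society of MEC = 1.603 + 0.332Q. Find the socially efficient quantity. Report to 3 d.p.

Q* = 33.059

Social marginal cost = private MC + MEC = 10.225 + 3.455Q.
Set SMC = demand: 10.225 + 3.455Q = 184.048 - 1.803Q → Q* = 33.0588.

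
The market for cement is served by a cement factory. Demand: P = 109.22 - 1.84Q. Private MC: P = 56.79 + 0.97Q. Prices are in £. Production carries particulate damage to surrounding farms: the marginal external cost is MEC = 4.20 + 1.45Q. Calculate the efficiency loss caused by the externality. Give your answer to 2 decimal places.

DWL = £114.65

Market equilibrium (private): 56.79 + 0.97Q = 109.22 - 1.84Q → Q_m = 18.6584.
Social marginal cost = private MC + MEC = 60.99 + 2.42Q.
Set SMC = demand: 60.99 + 2.42Q = 109.22 - 1.84Q → Q* = 11.3216.
Height of the DWL triangle at Q_m is SMC(Q_m) − demand(Q_m) = MEC(Q_m) = 31.2546.
DWL = ½ × 7.3368 × 31.2546 = 114.6544.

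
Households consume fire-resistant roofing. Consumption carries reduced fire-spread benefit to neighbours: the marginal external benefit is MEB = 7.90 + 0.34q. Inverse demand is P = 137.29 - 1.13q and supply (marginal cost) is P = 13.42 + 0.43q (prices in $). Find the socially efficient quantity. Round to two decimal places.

q* = 108.01

Social marginal benefit = demand + MEB = 145.19 - 0.79q.
Set SMB = MC: 145.19 - 0.79q = 13.42 + 0.43q → q* = 108.0082.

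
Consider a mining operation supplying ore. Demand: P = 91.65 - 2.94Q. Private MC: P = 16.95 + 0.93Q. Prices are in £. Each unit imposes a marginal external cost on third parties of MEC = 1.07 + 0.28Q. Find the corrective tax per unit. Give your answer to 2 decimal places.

tax = £6.04 per unit

Social marginal cost = private MC + MEC = 18.02 + 1.21Q.
Set SMC = demand: 18.02 + 1.21Q = 91.65 - 2.94Q → Q* = 17.7422.
The Pigouvian tax equals MEC at Q*: 1.07 + 0.28×17.7422 = 6.0378.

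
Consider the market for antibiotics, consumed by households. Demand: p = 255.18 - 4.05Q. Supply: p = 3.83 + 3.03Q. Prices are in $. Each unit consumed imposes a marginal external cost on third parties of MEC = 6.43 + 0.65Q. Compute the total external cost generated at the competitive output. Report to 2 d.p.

$637.89

Market equilibrium (private): 3.83 + 3.03Q = 255.18 - 4.05Q → Q_m = 35.5014.
Total external cost = ∫₀^{Q_m} (6.43 + 0.65Q) dQ = 6.43×35.5014 + ½×0.65×35.5014² = 637.8876.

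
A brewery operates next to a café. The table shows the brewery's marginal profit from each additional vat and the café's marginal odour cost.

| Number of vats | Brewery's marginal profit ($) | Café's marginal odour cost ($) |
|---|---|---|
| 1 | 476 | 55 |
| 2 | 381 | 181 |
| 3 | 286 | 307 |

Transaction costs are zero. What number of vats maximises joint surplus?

Bargaining reaches the level where marginal profit last exceeds marginal odour cost.
That holds through level 2 (381 ≥ 181) but not at 3 (286 < 307).

2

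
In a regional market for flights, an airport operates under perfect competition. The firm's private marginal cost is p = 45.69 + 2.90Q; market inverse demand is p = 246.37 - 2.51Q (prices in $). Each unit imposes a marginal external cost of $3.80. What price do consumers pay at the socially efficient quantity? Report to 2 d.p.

P = $155.03

Social marginal cost = private MC + MEC = 49.49 + 2.90Q.
Set SMC = demand: 49.49 + 2.90Q = 246.37 - 2.51Q → Q* = 36.3919.
Consumer price on the demand curve at Q*: 246.37 − 2.51×36.3919 = 155.0263.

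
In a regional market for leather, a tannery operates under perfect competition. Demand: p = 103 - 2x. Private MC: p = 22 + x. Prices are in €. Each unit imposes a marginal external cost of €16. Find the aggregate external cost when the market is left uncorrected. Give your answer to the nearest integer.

Market equilibrium (private): 22 + x = 103 - 2x → x_m = 27.0000.
Total external cost = MEC × x_m = 16 × 27.0000 = 432.0000.

€432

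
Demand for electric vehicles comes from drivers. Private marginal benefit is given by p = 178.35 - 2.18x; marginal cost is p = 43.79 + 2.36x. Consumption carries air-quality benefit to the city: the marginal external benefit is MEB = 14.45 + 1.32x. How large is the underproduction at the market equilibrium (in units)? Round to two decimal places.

Market equilibrium (private): 43.79 + 2.36x = 178.35 - 2.18x → x_m = 29.6388.
Social marginal benefit = demand + MEB = 192.80 - 0.86x.
Set SMB = MC: 192.80 - 0.86x = 43.79 + 2.36x → x* = 46.2764.
Gap = |29.6388 − 46.2764| = 16.6376.

16.64 units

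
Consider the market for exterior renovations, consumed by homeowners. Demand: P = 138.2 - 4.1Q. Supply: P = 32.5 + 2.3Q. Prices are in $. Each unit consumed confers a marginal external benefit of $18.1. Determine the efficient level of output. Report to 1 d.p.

Social marginal benefit = demand + MEB = 156.3 - 4.1Q.
Set SMB = MC: 156.3 - 4.1Q = 32.5 + 2.3Q → Q* = 19.3438.

Q* = 19.3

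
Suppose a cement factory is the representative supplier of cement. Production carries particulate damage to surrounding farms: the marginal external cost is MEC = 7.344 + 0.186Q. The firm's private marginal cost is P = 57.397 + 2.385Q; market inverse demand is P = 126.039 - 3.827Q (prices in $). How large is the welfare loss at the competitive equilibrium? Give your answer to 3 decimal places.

DWL = $6.904

Market equilibrium (private): 57.397 + 2.385Q = 126.039 - 3.827Q → Q_m = 11.0499.
Social marginal cost = private MC + MEC = 64.741 + 2.571Q.
Set SMC = demand: 64.741 + 2.571Q = 126.039 - 3.827Q → Q* = 9.5808.
Between Q* and Q_m the wedge SMC − demand runs linearly from 0 to MEC(Q_m), so the loss is a triangle.
DWL = ½ × 1.4691 × 9.3993 = 6.9043.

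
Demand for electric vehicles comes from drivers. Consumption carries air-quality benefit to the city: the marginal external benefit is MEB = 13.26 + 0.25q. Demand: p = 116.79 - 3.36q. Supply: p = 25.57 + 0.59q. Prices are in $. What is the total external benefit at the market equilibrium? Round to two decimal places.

$372.89

Market equilibrium (private): 25.57 + 0.59q = 116.79 - 3.36q → q_m = 23.0937.
Total external benefit = ∫₀^{q_m} (13.26 + 0.25q) dq = 13.26×23.0937 + ½×0.25×23.0937² = 372.8873.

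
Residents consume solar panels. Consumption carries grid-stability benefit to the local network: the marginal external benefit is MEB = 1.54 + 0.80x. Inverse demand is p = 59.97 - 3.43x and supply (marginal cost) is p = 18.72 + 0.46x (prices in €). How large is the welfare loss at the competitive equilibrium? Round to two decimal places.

Market equilibrium (private): 18.72 + 0.46x = 59.97 - 3.43x → x_m = 10.6041.
Social marginal benefit = demand + MEB = 61.51 - 2.63x.
Set SMB = MC: 61.51 - 2.63x = 18.72 + 0.46x → x* = 13.8479.
Height of the DWL triangle at x_m is SMB(x_m) − MC(x_m) = MEB(x_m) = 10.0233.
DWL = ½ × 3.2438 × 10.0233 = 16.2568.

DWL = €16.26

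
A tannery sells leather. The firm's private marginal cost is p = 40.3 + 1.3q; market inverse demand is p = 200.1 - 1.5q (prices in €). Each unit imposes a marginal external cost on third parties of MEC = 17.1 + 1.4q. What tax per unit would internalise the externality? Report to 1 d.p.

Social marginal cost = private MC + MEC = 57.4 + 2.7q.
Set SMC = demand: 57.4 + 2.7q = 200.1 - 1.5q → q* = 33.9762.
The Pigouvian tax equals MEC at q*: 17.1 + 1.4×33.9762 = 64.6667.

tax = €64.7 per unit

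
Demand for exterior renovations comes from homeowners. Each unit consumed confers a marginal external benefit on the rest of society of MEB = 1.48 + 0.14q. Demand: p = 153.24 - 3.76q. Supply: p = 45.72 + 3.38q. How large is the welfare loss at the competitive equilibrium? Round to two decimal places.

Market equilibrium (private): 45.72 + 3.38q = 153.24 - 3.76q → q_m = 15.0588.
Social marginal benefit = demand + MEB = 154.72 - 3.62q.
Set SMB = MC: 154.72 - 3.62q = 45.72 + 3.38q → q* = 15.5714.
Height of the DWL triangle at q_m is SMB(q_m) − MC(q_m) = MEB(q_m) = 3.5882.
DWL = ½ × 0.5126 × 3.5882 = 0.9197.

DWL = 0.92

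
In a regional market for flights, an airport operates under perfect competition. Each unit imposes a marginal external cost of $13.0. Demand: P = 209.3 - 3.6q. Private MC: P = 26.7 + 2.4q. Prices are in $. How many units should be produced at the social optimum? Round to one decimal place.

Social marginal cost = private MC + MEC = 39.7 + 2.4q.
Set SMC = demand: 39.7 + 2.4q = 209.3 - 3.6q → q* = 28.2667.

q* = 28.3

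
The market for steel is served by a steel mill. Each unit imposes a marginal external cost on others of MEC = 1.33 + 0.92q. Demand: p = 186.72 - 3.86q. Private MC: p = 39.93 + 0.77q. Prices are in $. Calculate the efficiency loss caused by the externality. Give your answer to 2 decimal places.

Market equilibrium (private): 39.93 + 0.77q = 186.72 - 3.86q → q_m = 31.7041.
Social marginal cost = private MC + MEC = 41.26 + 1.69q.
Set SMC = demand: 41.26 + 1.69q = 186.72 - 3.86q → q* = 26.2090.
The loss is the area between SMC and demand from q* to q_m; with linear curves that's a triangle of height MEC(q_m).
DWL = ½ × 5.4951 × 30.4978 = 83.7942.

DWL = $83.79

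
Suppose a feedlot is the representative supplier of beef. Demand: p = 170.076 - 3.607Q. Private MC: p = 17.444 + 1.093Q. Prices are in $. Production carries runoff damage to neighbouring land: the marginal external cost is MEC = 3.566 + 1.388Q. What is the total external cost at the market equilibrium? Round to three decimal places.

Market equilibrium (private): 17.444 + 1.093Q = 170.076 - 3.607Q → Q_m = 32.4749.
Total external cost = ∫₀^{Q_m} (3.566 + 1.388Q) dQ = 3.566×32.4749 + ½×1.388×32.4749² = 847.7112.

$847.711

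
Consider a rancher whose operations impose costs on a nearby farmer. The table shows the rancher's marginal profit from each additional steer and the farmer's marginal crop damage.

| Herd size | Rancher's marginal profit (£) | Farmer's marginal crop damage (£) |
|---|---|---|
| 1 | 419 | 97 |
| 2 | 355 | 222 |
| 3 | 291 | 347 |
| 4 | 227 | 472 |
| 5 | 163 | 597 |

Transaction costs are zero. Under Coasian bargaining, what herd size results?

2

Bargaining reaches the level where marginal profit last exceeds marginal crop damage.
That holds through level 2 (355 ≥ 222) but not at 3 (291 < 347).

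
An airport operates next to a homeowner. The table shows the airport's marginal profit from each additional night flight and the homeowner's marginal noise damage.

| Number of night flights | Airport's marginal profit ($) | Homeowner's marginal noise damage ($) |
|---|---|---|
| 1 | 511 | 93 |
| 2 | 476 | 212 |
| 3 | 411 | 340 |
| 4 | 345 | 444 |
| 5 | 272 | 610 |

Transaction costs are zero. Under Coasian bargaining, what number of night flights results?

3

Bargaining reaches the level where marginal profit last exceeds marginal noise damage.
That holds through level 3 (411 ≥ 340) but not at 4 (345 < 444).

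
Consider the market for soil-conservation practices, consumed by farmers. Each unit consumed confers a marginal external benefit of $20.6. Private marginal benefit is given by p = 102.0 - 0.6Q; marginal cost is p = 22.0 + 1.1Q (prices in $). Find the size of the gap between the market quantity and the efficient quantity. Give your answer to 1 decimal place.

12.1 units

Market equilibrium (private): 22.0 + 1.1Q = 102.0 - 0.6Q → Q_m = 47.0588.
Social marginal benefit = demand + MEB = 122.6 - 0.6Q.
Set SMB = MC: 122.6 - 0.6Q = 22.0 + 1.1Q → Q* = 59.1765.
Gap = |47.0588 − 59.1765| = 12.1177.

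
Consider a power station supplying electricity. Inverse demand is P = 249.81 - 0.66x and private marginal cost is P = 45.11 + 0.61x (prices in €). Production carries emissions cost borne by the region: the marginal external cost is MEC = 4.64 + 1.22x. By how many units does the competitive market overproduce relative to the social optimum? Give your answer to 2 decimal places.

Market equilibrium (private): 45.11 + 0.61x = 249.81 - 0.66x → x_m = 161.1811.
Social marginal cost = private MC + MEC = 49.75 + 1.83x.
Set SMC = demand: 49.75 + 1.83x = 249.81 - 0.66x → x* = 80.3454.
Gap = |161.1811 − 80.3454| = 80.8357.

80.84 units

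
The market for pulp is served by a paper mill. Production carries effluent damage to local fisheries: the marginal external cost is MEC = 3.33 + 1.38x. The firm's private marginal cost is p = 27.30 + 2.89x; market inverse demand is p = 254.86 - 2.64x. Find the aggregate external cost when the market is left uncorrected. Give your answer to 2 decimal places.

1305.43

Market equilibrium (private): 27.30 + 2.89x = 254.86 - 2.64x → x_m = 41.1501.
Total external cost = ∫₀^{x_m} (3.33 + 1.38x) dx = 3.33×41.1501 + ½×1.38×41.1501² = 1305.4280.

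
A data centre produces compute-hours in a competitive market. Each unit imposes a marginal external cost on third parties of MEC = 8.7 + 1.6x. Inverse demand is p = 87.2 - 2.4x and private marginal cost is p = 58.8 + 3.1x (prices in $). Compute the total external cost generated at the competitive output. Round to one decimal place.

$66.3

Market equilibrium (private): 58.8 + 3.1x = 87.2 - 2.4x → x_m = 5.1636.
Total external cost = ∫₀^{x_m} (8.7 + 1.6x) dx = 8.7×5.1636 + ½×1.6×5.1636² = 66.2535.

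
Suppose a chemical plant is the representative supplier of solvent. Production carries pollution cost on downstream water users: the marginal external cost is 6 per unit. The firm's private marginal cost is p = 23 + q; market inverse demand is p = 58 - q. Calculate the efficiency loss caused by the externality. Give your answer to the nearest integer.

Market equilibrium (private): 23 + q = 58 - q → q_m = 17.5000.
Social marginal cost = private MC + MEC = 29 + q.
Set SMC = demand: 29 + q = 58 - q → q* = 14.5000.
Between q* and q_m the wedge SMC − demand runs linearly from 0 to MEC(q_m), so the loss is a triangle.
DWL = ½ × 3.0000 × 6.0000 = 9.0000.

DWL = 9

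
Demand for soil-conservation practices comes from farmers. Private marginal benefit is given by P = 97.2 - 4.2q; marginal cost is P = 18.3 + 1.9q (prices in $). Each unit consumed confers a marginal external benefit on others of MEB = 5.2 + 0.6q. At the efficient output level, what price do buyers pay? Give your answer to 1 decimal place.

Social marginal benefit = demand + MEB = 102.4 - 3.6q.
Set SMB = MC: 102.4 - 3.6q = 18.3 + 1.9q → q* = 15.2909.
Consumer price on the demand curve at q*: 97.2 − 4.2×15.2909 = 32.9782.

P = $33.0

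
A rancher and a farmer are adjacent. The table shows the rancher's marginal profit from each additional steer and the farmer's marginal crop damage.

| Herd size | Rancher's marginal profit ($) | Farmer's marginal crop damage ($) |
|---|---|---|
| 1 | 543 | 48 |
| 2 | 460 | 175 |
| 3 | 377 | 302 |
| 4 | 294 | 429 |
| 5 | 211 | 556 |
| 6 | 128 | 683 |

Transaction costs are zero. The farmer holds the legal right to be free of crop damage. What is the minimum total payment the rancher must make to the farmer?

Efficient level: marginal profit ≥ marginal crop damage through level 3, so k* = 3.
With the farmer holding the right, the rancher must at least compensate total damage at k*: 48 + 175 + 302 = 525.

$525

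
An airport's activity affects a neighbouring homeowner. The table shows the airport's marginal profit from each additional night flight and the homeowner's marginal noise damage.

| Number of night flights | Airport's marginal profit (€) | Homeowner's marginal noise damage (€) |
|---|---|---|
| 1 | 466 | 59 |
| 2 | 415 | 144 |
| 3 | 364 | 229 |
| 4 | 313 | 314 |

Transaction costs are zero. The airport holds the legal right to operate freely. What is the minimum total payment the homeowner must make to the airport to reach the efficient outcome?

€313

Left alone the airport would choose level 4 (marginal profit stays positive).
Efficient level: k* = 3 (marginal profit ≥ marginal noise damage through 3).
The homeowner must at least cover the airport's forgone profit from cutting 4→3: 313 = 313.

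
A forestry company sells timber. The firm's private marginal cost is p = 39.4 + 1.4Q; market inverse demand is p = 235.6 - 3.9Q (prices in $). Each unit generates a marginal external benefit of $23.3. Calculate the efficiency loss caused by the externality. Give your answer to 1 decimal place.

Market equilibrium (private): 39.4 + 1.4Q = 235.6 - 3.9Q → Q_m = 37.0189.
Social marginal cost = private MC − MEB = 16.1 + 1.4Q.
Set SMC = demand: 16.1 + 1.4Q = 235.6 - 3.9Q → Q* = 41.4151.
The loss is the area between SMC and demand from Q* to Q_m; with linear curves that's a triangle of height MEB(Q_m).
DWL = ½ × 4.3962 × 23.3000 = 51.2157.

DWL = $51.2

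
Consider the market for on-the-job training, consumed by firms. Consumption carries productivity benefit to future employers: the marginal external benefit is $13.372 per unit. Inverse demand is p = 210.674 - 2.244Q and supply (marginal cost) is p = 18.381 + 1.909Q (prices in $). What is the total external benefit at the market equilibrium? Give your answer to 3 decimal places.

Market equilibrium (private): 18.381 + 1.909Q = 210.674 - 2.244Q → Q_m = 46.3022.
Total external benefit = MEB × Q_m = 13.372 × 46.3022 = 619.1530.

$619.153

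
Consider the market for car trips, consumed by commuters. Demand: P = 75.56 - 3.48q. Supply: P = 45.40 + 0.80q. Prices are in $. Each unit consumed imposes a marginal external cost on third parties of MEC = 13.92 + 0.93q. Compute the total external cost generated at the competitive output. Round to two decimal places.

$121.18

Market equilibrium (private): 45.40 + 0.80q = 75.56 - 3.48q → q_m = 7.0467.
Total external cost = ∫₀^{q_m} (13.92 + 0.93q) dq = 13.92×7.0467 + ½×0.93×7.0467² = 121.1801.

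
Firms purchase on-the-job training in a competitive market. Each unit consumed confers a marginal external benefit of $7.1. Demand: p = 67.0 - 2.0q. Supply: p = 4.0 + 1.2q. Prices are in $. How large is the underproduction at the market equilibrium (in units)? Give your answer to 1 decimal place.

2.2 units

Market equilibrium (private): 4.0 + 1.2q = 67.0 - 2.0q → q_m = 19.6875.
Social marginal benefit = demand + MEB = 74.1 - 2.0q.
Set SMB = MC: 74.1 - 2.0q = 4.0 + 1.2q → q* = 21.9063.
Gap = |19.6875 − 21.9063| = 2.2188.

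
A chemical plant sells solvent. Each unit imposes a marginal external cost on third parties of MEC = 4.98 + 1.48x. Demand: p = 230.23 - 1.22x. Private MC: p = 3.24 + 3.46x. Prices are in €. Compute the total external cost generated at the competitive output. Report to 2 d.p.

Market equilibrium (private): 3.24 + 3.46x = 230.23 - 1.22x → x_m = 48.5021.
Total external cost = ∫₀^{x_m} (4.98 + 1.48x) dx = 4.98×48.5021 + ½×1.48×48.5021² = 1982.3562.

€1982.36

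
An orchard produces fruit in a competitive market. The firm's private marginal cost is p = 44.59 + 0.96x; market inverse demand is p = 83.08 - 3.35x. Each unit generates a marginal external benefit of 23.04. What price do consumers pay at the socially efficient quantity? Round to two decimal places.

Social marginal cost = private MC − MEB = 21.55 + 0.96x.
Set SMC = demand: 21.55 + 0.96x = 83.08 - 3.35x → x* = 14.2761.
Consumer price on the demand curve at x*: 83.08 − 3.35×14.2761 = 35.2551.

P = 35.26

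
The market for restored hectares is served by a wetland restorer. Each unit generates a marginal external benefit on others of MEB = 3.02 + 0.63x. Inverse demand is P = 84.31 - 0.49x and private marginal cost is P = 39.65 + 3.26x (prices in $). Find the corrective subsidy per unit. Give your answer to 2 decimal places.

subsidy = $12.65 per unit

Social marginal cost = private MC − MEB = 36.63 + 2.63x.
Set SMC = demand: 36.63 + 2.63x = 84.31 - 0.49x → x* = 15.2821.
The Pigouvian subsidy equals MEB at x*: 3.02 + 0.63×15.2821 = 12.6477.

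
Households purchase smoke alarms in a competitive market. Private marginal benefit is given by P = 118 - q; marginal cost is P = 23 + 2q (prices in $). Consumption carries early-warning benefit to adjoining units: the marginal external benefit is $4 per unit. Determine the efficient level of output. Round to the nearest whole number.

q* = 33

Social marginal benefit = demand + MEB = 122 - q.
Set SMB = MC: 122 - q = 23 + 2q → q* = 33.0000.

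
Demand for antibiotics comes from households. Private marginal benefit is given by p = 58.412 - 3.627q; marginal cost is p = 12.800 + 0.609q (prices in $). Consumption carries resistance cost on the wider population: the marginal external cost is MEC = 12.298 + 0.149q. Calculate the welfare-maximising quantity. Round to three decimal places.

q* = 7.597

Social marginal benefit = demand − MEC = 46.114 - 3.776q.
Set SMB = MC: 46.114 - 3.776q = 12.800 + 0.609q → q* = 7.5973.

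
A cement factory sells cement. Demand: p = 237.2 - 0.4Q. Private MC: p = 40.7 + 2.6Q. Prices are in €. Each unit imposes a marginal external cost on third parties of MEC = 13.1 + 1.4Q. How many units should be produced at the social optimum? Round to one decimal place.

Q* = 41.7

Social marginal cost = private MC + MEC = 53.8 + 4.0Q.
Set SMC = demand: 53.8 + 4.0Q = 237.2 - 0.4Q → Q* = 41.6818.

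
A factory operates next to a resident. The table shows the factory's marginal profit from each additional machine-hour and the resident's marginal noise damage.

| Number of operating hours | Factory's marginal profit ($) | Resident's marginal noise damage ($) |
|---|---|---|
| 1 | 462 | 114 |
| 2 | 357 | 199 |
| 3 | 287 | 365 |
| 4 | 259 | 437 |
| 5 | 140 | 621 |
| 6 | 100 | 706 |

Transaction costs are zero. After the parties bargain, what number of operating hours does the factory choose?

2

Bargaining reaches the level where marginal profit last exceeds marginal noise damage.
That holds through level 2 (357 ≥ 199) but not at 3 (287 < 365).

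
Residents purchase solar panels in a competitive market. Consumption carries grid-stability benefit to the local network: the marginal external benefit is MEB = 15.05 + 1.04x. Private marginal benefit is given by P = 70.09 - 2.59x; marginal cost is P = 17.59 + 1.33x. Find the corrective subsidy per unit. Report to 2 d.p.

Social marginal benefit = demand + MEB = 85.14 - 1.55x.
Set SMB = MC: 85.14 - 1.55x = 17.59 + 1.33x → x* = 23.4549.
The Pigouvian subsidy equals MEB at x*: 15.05 + 1.04×23.4549 = 39.4431.

subsidy = 39.44 per unit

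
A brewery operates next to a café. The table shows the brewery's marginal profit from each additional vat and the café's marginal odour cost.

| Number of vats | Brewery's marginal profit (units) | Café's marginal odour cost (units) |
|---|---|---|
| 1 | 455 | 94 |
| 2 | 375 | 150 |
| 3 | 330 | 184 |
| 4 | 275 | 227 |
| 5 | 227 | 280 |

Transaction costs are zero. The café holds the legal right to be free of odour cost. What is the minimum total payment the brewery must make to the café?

Efficient level: marginal profit ≥ marginal odour cost through level 4, so k* = 4.
With the café holding the right, the brewery must at least compensate total damage at k*: 94 + 150 + 184 + 227 = 655.

655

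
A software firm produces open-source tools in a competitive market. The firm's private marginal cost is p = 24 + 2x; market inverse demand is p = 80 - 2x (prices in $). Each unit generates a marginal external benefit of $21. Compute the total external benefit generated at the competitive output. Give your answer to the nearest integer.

$294

Market equilibrium (private): 24 + 2x = 80 - 2x → x_m = 14.0000.
Total external benefit = MEB × x_m = 21 × 14.0000 = 294.0000.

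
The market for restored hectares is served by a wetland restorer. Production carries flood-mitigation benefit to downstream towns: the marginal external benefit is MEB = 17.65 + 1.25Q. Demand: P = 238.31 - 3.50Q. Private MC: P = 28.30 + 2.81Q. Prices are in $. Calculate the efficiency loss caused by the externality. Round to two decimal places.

DWL = $346.92

Market equilibrium (private): 28.30 + 2.81Q = 238.31 - 3.50Q → Q_m = 33.2821.
Social marginal cost = private MC − MEB = 10.65 + 1.56Q.
Set SMC = demand: 10.65 + 1.56Q = 238.31 - 3.50Q → Q* = 44.9921.
The loss is the area between SMC and demand from Q* to Q_m; with linear curves that's a triangle of height MEB(Q_m).
DWL = ½ × 11.7100 × 59.2526 = 346.9240.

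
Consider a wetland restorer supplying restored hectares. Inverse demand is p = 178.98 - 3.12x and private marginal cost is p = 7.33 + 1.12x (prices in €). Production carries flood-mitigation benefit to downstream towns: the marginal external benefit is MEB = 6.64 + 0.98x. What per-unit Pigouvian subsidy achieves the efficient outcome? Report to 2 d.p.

subsidy = €60.24 per unit

Social marginal cost = private MC − MEB = 0.69 + 0.14x.
Set SMC = demand: 0.69 + 0.14x = 178.98 - 3.12x → x* = 54.6902.
The Pigouvian subsidy equals MEB at x*: 6.64 + 0.98×54.6902 = 60.2364.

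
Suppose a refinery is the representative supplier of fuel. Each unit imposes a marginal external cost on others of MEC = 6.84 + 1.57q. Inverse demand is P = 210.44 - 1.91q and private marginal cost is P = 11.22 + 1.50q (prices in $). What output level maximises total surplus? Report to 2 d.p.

Social marginal cost = private MC + MEC = 18.06 + 3.07q.
Set SMC = demand: 18.06 + 3.07q = 210.44 - 1.91q → q* = 38.6305.

q* = 38.63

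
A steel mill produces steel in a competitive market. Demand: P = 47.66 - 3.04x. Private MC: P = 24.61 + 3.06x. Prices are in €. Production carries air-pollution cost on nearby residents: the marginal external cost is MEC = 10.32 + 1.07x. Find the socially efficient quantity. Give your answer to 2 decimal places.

Social marginal cost = private MC + MEC = 34.93 + 4.13x.
Set SMC = demand: 34.93 + 4.13x = 47.66 - 3.04x → x* = 1.7755.

x* = 1.78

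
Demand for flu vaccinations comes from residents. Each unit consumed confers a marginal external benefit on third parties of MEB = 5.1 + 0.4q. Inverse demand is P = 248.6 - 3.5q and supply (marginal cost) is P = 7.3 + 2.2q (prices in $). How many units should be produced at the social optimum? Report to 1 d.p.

q* = 46.5

Social marginal benefit = demand + MEB = 253.7 - 3.1q.
Set SMB = MC: 253.7 - 3.1q = 7.3 + 2.2q → q* = 46.4906.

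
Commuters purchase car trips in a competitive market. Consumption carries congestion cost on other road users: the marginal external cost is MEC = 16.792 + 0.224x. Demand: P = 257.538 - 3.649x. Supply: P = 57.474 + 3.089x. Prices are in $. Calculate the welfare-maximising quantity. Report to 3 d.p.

Social marginal benefit = demand − MEC = 240.746 - 3.873x.
Set SMB = MC: 240.746 - 3.873x = 57.474 + 3.089x → x* = 26.3246.

x* = 26.325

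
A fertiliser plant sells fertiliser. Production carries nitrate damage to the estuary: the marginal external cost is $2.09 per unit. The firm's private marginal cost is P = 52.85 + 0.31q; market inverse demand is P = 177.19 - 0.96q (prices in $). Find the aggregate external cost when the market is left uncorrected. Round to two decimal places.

Market equilibrium (private): 52.85 + 0.31q = 177.19 - 0.96q → q_m = 97.9055.
Total external cost = MEC × q_m = 2.09 × 97.9055 = 204.6225.

$204.62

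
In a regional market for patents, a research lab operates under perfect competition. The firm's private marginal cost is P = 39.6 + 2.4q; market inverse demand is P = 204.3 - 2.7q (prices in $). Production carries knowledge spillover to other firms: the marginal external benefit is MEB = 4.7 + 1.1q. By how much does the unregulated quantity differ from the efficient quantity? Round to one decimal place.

Market equilibrium (private): 39.6 + 2.4q = 204.3 - 2.7q → q_m = 32.2941.
Social marginal cost = private MC − MEB = 34.9 + 1.3q.
Set SMC = demand: 34.9 + 1.3q = 204.3 - 2.7q → q* = 42.3500.
Gap = |32.2941 − 42.3500| = 10.0559.

10.1 units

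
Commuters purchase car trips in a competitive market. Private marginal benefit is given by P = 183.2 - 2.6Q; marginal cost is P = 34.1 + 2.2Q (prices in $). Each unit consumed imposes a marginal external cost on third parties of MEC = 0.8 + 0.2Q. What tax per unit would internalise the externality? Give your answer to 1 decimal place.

Social marginal benefit = demand − MEC = 182.4 - 2.8Q.
Set SMB = MC: 182.4 - 2.8Q = 34.1 + 2.2Q → Q* = 29.6600.
The Pigouvian tax equals MEC at Q*: 0.8 + 0.2×29.6600 = 6.7320.

tax = $6.7 per unit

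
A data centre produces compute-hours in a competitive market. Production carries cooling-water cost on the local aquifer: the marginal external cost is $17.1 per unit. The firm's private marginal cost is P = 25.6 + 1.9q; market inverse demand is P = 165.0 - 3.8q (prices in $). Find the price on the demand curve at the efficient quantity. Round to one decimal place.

Social marginal cost = private MC + MEC = 42.7 + 1.9q.
Set SMC = demand: 42.7 + 1.9q = 165.0 - 3.8q → q* = 21.4561.
Consumer price on the demand curve at q*: 165.0 − 3.8×21.4561 = 83.4668.

P = $83.5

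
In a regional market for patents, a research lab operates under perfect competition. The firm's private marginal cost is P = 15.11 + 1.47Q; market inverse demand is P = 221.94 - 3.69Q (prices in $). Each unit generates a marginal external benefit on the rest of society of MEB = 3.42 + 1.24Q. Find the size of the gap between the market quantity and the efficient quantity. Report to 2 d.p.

13.55 units

Market equilibrium (private): 15.11 + 1.47Q = 221.94 - 3.69Q → Q_m = 40.0833.
Social marginal cost = private MC − MEB = 11.69 + 0.23Q.
Set SMC = demand: 11.69 + 0.23Q = 221.94 - 3.69Q → Q* = 53.6352.
Gap = |40.0833 − 53.6352| = 13.5519.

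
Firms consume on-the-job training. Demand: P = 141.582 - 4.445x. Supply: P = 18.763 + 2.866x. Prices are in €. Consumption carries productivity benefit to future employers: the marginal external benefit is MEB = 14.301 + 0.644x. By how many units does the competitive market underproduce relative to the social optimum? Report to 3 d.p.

3.768 units

Market equilibrium (private): 18.763 + 2.866x = 141.582 - 4.445x → x_m = 16.7992.
Social marginal benefit = demand + MEB = 155.883 - 3.801x.
Set SMB = MC: 155.883 - 3.801x = 18.763 + 2.866x → x* = 20.5670.
Gap = |16.7992 − 20.5670| = 3.7678.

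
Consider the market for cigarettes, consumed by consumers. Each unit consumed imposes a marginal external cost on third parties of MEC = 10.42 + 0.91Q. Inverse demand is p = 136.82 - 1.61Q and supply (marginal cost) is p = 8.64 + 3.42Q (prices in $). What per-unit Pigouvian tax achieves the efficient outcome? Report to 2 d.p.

Social marginal benefit = demand − MEC = 126.40 - 2.52Q.
Set SMB = MC: 126.40 - 2.52Q = 8.64 + 3.42Q → Q* = 19.8249.
The Pigouvian tax equals MEC at Q*: 10.42 + 0.91×19.8249 = 28.4607.

tax = $28.46 per unit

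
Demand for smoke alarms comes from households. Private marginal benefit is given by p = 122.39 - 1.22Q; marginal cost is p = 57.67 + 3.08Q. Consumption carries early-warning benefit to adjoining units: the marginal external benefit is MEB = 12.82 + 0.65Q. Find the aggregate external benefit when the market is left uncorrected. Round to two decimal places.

266.58

Market equilibrium (private): 57.67 + 3.08Q = 122.39 - 1.22Q → Q_m = 15.0512.
Total external benefit = ∫₀^{Q_m} (12.82 + 0.65Q) dQ = 12.82×15.0512 + ½×0.65×15.0512² = 266.5814.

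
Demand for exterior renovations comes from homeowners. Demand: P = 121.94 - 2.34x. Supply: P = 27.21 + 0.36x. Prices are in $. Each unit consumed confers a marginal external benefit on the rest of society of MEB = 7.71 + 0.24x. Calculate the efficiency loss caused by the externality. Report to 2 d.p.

Market equilibrium (private): 27.21 + 0.36x = 121.94 - 2.34x → x_m = 35.0852.
Social marginal benefit = demand + MEB = 129.65 - 2.10x.
Set SMB = MC: 129.65 - 2.10x = 27.21 + 0.36x → x* = 41.6423.
Between x* and x_m the wedge SMB − MC runs linearly from 0 to MEB(x_m), so the loss is a triangle.
DWL = ½ × 6.5571 × 16.1304 = 52.8843.

DWL = $52.88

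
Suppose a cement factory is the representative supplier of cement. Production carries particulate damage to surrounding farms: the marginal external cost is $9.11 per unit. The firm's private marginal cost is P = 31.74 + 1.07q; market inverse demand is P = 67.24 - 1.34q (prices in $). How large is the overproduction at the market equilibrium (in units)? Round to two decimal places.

Market equilibrium (private): 31.74 + 1.07q = 67.24 - 1.34q → q_m = 14.7303.
Social marginal cost = private MC + MEC = 40.85 + 1.07q.
Set SMC = demand: 40.85 + 1.07q = 67.24 - 1.34q → q* = 10.9502.
Gap = |14.7303 − 10.9502| = 3.7801.

3.78 units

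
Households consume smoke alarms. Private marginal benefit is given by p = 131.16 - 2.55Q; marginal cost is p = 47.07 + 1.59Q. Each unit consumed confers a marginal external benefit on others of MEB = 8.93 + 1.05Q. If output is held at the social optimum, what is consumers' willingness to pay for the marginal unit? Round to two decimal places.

Social marginal benefit = demand + MEB = 140.09 - 1.50Q.
Set SMB = MC: 140.09 - 1.50Q = 47.07 + 1.59Q → Q* = 30.1036.
Consumer price on the demand curve at Q*: 131.16 − 2.55×30.1036 = 54.3958.

P = 54.40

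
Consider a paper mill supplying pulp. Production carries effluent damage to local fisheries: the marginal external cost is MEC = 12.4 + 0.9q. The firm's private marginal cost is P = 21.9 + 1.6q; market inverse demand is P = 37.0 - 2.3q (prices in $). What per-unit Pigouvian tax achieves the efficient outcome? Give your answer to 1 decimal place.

tax = $12.9 per unit

Social marginal cost = private MC + MEC = 34.3 + 2.5q.
Set SMC = demand: 34.3 + 2.5q = 37.0 - 2.3q → q* = 0.5625.
The Pigouvian tax equals MEC at q*: 12.4 + 0.9×0.5625 = 12.9063.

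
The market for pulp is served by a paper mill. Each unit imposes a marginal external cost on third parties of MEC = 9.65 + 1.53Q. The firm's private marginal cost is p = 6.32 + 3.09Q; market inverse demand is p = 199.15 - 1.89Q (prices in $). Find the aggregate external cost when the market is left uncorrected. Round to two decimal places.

Market equilibrium (private): 6.32 + 3.09Q = 199.15 - 1.89Q → Q_m = 38.7209.
Total external cost = ∫₀^{Q_m} (9.65 + 1.53Q) dQ = 9.65×38.7209 + ½×1.53×38.7209² = 1520.6274.

$1520.63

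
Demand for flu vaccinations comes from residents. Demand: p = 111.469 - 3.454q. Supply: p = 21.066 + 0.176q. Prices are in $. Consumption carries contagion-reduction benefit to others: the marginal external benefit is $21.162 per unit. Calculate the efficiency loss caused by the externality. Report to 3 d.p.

DWL = $61.685

Market equilibrium (private): 21.066 + 0.176q = 111.469 - 3.454q → q_m = 24.9044.
Social marginal benefit = demand + MEB = 132.631 - 3.454q.
Set SMB = MC: 132.631 - 3.454q = 21.066 + 0.176q → q* = 30.7342.
Between q* and q_m the wedge SMB − MC runs linearly from 0 to MEB(q_m), so the loss is a triangle.
DWL = ½ × 5.8298 × 21.1620 = 61.6851.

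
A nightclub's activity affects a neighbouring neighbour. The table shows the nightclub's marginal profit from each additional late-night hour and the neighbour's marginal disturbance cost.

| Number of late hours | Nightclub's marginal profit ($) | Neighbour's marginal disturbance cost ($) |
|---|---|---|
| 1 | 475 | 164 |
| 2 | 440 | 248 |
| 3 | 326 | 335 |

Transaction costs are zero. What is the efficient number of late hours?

2

Bargaining reaches the level where marginal profit last exceeds marginal disturbance cost.
That holds through level 2 (440 ≥ 248) but not at 3 (326 < 335).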